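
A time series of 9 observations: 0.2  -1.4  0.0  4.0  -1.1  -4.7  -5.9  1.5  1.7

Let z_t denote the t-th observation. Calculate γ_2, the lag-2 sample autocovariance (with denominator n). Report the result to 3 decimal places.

Mean z̄ = (0.2 − 1.4 + 0.0 + 4.0 − 1.1 − 4.7 − 5.9 + 1.5 + 1.7)/9 = -0.6333
Σ_{t=1}^{7}(z_t−z̄)(z_{t+2}−z̄) = -40.6689
γ_2 = -40.6689 / 9 = -4.519

-4.519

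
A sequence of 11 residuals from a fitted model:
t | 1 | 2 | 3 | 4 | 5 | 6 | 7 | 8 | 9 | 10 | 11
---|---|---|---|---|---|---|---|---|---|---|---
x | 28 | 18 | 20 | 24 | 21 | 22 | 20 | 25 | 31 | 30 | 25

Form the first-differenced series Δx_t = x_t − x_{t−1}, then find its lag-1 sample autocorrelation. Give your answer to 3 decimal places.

-0.029

First differences Δx: -10, 2, 4, -3, 1, -2, 5, 6, -1, -5
Mean of differences = -0.3000
Numerator Σ(Δx_t−Δx̄)(Δx_{t+1}−Δx̄) = -6.4900
Denominator Σ(Δx_t−Δx̄)² = 220.1000
r_1(Δx) = -6.4900 / 220.1000 = -0.029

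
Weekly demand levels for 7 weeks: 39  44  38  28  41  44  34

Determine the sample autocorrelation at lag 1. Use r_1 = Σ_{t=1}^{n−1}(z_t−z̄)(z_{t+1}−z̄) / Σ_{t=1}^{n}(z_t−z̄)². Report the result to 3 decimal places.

-0.160

Mean z̄ = (39 + 44 + 38 + 28 + 41 + 44 + 34)/7 = 38.2857
Deviations from mean: 0.7143, 5.7143, -0.2857, -10.2857, 2.7143, 5.7143, -4.2857
Numerator Σ_{t=1}^{6}(z_t−z̄)(z_{t+1}−z̄) = -31.5102
Denominator Σ(z_t−z̄)² = 197.4286
r_1 = -31.5102 / 197.4286 = -0.160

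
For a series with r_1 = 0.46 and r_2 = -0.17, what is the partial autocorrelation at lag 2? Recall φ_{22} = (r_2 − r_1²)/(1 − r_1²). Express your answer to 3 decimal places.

-0.484

φ_{22} = (r_2 − r_1²) / (1 − r_1²)
r_1² = (0.46)² = 0.2116
Numerator = -0.17 − 0.2116 = -0.3816; denominator = 1 − 0.2116 = 0.7884
φ_{22} = -0.3816 / 0.7884 = -0.484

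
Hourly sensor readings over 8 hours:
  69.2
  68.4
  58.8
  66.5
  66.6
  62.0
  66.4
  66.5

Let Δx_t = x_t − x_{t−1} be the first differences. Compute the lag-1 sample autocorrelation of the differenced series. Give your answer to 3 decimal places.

First differences Δx: -0.8, -9.6, 7.7, 0.1, -4.6, 4.4, 0.1
Mean of differences = -0.3857
Numerator Σ(Δx_t−Δx̄)(Δx_{t+1}−Δx̄) = -86.6502
Denominator Σ(Δx_t−Δx̄)² = 191.5886
r_1(Δx) = -86.6502 / 191.5886 = -0.452

-0.452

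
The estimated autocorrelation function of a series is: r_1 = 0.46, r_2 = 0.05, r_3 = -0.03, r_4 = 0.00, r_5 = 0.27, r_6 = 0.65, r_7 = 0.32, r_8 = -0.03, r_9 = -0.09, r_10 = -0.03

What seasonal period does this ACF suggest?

The largest autocorrelation is r_6 = 0.65; the remaining lags stay at or below 0.46. The elevated value at lag 1 (0.46), dropping to 0.05 at lag 2, reflects decaying short-term dependence rather than seasonality.
The dominant spike at lag 6 indicates a seasonal period of 6.

6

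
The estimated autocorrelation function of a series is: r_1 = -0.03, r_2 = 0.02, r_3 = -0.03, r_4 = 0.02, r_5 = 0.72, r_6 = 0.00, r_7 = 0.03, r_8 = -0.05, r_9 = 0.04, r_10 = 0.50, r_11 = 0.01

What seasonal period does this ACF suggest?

The largest autocorrelation is r_5 = 0.72, with a weaker echo at lag 10 (0.50); the remaining lags stay at or below 0.04.
The dominant spike at lag 5 indicates a seasonal period of 5.

5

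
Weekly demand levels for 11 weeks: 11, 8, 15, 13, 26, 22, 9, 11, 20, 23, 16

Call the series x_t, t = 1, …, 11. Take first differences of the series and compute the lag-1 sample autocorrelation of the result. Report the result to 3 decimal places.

-0.127

First differences Δx: -3, 7, -2, 13, -4, -13, 2, 9, 3, -7
Mean of differences = 0.5000
Numerator Σ(Δx_t−Δx̄)(Δx_{t+1}−Δx̄) = -70.7500
Denominator Σ(Δx_t−Δx̄)² = 556.5000
r_1(Δx) = -70.7500 / 556.5000 = -0.127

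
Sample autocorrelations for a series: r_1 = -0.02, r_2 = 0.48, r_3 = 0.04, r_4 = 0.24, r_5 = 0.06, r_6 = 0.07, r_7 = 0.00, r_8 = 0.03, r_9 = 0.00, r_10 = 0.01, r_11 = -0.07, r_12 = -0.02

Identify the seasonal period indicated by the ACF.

2

The largest autocorrelation is r_2 = 0.48, with a weaker echo at lag 4 (0.24); the remaining lags stay at or below 0.07.
The dominant spike at lag 2 indicates a seasonal period of 2.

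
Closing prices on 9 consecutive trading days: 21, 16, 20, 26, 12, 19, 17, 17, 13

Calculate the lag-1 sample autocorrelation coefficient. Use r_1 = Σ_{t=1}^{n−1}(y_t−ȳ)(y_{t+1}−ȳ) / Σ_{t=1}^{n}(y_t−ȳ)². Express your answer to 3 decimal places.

-0.296

Mean ȳ = (21 + 16 + 20 + 26 + 12 + 19 + 17 + 17 + 13)/9 = 17.8889
Numerator Σ_{t=1}^{8}(y_t−ȳ)(y_{t+1}−ȳ) = -42.9012
Denominator Σ(y_t−ȳ)² = 144.8889
r_1 = -42.9012 / 144.8889 = -0.296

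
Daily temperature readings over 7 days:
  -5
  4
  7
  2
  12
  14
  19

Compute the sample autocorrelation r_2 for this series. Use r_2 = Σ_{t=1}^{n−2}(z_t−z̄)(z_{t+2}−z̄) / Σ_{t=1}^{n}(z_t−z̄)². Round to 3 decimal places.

Mean z̄ = (-5 + 4 + 7 + 2 + 12 + 14 + 19)/7 = 7.5714
Deviations from mean: -12.5714, -3.5714, -0.5714, -5.5714, 4.4286, 6.4286, 11.4286
Σ(z_t−z̄)(z_{t+2}−z̄) = (7.1837) + (19.8980) + (-2.5306) + (-35.8163) + (50.6122) = 39.3469
Denominator Σ(z_t−z̄)² = 393.7143
r_2 = 39.3469 / 393.7143 = 0.100

0.100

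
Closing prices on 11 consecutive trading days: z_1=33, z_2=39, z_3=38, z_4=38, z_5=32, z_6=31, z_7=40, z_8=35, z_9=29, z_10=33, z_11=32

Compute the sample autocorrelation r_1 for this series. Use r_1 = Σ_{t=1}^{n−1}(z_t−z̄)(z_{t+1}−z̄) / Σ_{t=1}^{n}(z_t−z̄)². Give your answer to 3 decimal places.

Mean z̄ = (33 + 39 + 38 + 38 + 32 + 31 + 40 + 35 + 29 + 33 + 32)/11 = 34.5455
Numerator Σ_{t=1}^{10}(z_t−z̄)(z_{t+1}−z̄) = 13.7934
Denominator Σ(z_t−z̄)² = 134.7273
r_1 = 13.7934 / 134.7273 = 0.102

0.102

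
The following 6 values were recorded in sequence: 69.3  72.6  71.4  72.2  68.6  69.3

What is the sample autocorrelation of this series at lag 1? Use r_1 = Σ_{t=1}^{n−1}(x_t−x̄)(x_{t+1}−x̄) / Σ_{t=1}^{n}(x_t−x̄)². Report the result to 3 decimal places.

Mean x̄ = (69.3 + 72.6 + 71.4 + 72.2 + 68.6 + 69.3)/6 = 70.5667
Deviations from mean: -1.2667, 2.0333, 0.8333, 1.6333, -1.9667, -1.2667
Numerator Σ_{t=1}^{5}(x_t−x̄)(x_{t+1}−x̄) = -0.2411
Denominator Σ(x_t−x̄)² = 14.5733
r_1 = -0.2411 / 14.5733 = -0.017

-0.017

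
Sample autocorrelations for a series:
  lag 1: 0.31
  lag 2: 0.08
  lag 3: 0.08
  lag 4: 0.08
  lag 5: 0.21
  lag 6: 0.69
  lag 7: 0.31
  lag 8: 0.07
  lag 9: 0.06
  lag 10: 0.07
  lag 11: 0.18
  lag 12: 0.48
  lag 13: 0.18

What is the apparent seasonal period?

The largest autocorrelation is r_6 = 0.69, with a weaker echo at lag 12 (0.48); the remaining lags stay at or below 0.31. The elevated value at lag 1 (0.31), dropping to 0.08 at lag 2, reflects decaying short-term dependence rather than seasonality.
The dominant spike at lag 6 indicates a seasonal period of 6.

6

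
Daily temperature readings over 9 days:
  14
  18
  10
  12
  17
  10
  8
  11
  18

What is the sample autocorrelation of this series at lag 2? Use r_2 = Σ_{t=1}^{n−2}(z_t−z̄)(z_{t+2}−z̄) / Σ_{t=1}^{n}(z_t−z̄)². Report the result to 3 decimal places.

Mean z̄ = (14 + 18 + 10 + 12 + 17 + 10 + 8 + 11 + 18)/9 = 13.1111
Numerator Σ_{t=1}^{7}(z_t−z̄)(z_{t+2}−z̄) = -55.1358
Denominator Σ(z_t−z̄)² = 114.8889
r_2 = -55.1358 / 114.8889 = -0.480

-0.480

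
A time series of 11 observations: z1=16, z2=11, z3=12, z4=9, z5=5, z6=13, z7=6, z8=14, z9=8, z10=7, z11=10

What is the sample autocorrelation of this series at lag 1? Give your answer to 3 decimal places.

-0.278

Mean z̄ = (16 + 11 + 12 + 9 + 5 + 13 + 6 + 14 + 8 + 7 + 10)/11 = 10.0909
Numerator Σ_{t=1}^{10}(z_t−z̄)(z_{t+1}−z̄) = -33.5537
Denominator Σ(z_t−z̄)² = 120.9091
r_1 = -33.5537 / 120.9091 = -0.278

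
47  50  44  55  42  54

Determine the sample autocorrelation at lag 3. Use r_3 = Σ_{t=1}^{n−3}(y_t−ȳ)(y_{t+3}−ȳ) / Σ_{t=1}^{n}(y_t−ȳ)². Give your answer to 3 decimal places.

-0.318

Mean ȳ = (47 + 50 + 44 + 55 + 42 + 54)/6 = 48.6667
Deviations from mean: -1.6667, 1.3333, -4.6667, 6.3333, -6.6667, 5.3333
Numerator Σ_{t=1}^{3}(y_t−ȳ)(y_{t+3}−ȳ) = -44.3333
Denominator Σ(y_t−ȳ)² = 139.3333
r_3 = -44.3333 / 139.3333 = -0.318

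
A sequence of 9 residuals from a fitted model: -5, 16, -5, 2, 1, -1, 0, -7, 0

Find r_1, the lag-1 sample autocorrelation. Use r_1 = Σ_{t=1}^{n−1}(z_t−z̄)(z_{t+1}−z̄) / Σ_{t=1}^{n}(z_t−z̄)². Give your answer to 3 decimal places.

-0.470

Mean z̄ = (-5 + 16 − 5 + 2 + 1 − 1 + 0 − 7 + 0)/9 = 0.1111
Numerator Σ_{t=1}^{8}(z_t−z̄)(z_{t+1}−z̄) = -169.6790
Denominator Σ(z_t−z̄)² = 360.8889
r_1 = -169.6790 / 360.8889 = -0.470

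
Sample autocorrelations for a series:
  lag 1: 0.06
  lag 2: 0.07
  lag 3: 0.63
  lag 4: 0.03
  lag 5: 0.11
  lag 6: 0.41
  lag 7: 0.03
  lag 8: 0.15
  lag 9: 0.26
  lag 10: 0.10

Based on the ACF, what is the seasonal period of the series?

The largest autocorrelation is r_3 = 0.63, with weaker echoes at lags 6 (0.41) and 9 (0.26); the remaining lags stay at or below 0.15.
The dominant spike at lag 3 indicates a seasonal period of 3.

3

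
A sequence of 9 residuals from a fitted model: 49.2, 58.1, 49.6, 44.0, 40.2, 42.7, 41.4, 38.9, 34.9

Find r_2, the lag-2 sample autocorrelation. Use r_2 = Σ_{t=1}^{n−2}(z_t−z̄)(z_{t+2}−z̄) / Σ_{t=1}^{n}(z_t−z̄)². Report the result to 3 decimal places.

0.125

Mean z̄ = (49.2 + 58.1 + 49.6 + 44.0 + 40.2 + 42.7 + 41.4 + 38.9 + 34.9)/9 = 44.3333
Σ(z_t−z̄)(z_{t+2}−z̄) = (25.6311) + (-4.5889) + (-21.7689) + (0.5444) + (12.1244) + (8.8744) + (27.6711) = 48.4878
Denominator Σ(z_t−z̄)² = 387.9200
r_2 = 48.4878 / 387.9200 = 0.125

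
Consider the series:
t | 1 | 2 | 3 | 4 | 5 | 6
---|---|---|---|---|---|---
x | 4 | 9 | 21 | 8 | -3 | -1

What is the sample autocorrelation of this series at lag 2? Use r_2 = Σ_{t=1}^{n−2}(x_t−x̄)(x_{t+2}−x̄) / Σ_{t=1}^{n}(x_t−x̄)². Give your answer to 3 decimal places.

Mean x̄ = (4 + 9 + 21 + 8 − 3 − 1)/6 = 6.3333
Deviations from mean: -2.3333, 2.6667, 14.6667, 1.6667, -9.3333, -7.3333
Numerator Σ_{t=1}^{4}(x_t−x̄)(x_{t+2}−x̄) = -178.8889
Denominator Σ(x_t−x̄)² = 371.3333
r_2 = -178.8889 / 371.3333 = -0.482

-0.482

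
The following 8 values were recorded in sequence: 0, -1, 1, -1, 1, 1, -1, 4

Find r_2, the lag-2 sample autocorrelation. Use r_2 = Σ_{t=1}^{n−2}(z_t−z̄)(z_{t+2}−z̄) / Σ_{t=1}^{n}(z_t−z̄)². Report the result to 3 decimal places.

Mean z̄ = (0 − 1 + 1 − 1 + 1 + 1 − 1 + 4)/8 = 0.5000
Numerator Σ_{t=1}^{6}(z_t−z̄)(z_{t+2}−z̄) = 2.5000
Denominator Σ(z_t−z̄)² = 20.0000
r_2 = 2.5000 / 20.0000 = 0.125

0.125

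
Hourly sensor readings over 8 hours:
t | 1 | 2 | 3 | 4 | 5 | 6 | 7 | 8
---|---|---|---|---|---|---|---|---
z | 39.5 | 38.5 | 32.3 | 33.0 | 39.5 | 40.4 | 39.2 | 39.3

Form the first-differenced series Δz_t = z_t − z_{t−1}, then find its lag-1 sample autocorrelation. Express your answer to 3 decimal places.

0.131

First differences Δz: -1.0, -6.2, 0.7, 6.5, 0.9, -1.2, 0.1
Mean of differences = -0.0286
Numerator Σ(Δz_t−Δz̄)(Δz_{t+1}−Δz̄) = 11.0792
Denominator Σ(Δz_t−Δz̄)² = 84.4343
r_1(Δz) = 11.0792 / 84.4343 = 0.131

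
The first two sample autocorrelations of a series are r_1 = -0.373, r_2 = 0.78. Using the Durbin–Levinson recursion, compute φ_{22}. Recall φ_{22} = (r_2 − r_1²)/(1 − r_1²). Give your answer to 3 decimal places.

0.744

φ_{22} = (r_2 − r_1²) / (1 − r_1²)
r_1² = (-0.373)² = 0.139129
Numerator = 0.78 − 0.1391 = 0.6409; denominator = 1 − 0.1391 = 0.8609
φ_{22} = 0.6409 / 0.8609 = 0.744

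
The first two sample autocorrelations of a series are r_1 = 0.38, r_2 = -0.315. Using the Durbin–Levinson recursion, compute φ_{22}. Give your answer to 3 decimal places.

-0.537

φ_{22} = (r_2 − r_1²) / (1 − r_1²)
r_1² = (0.38)² = 0.1444
Numerator = -0.315 − 0.1444 = -0.4594; denominator = 1 − 0.1444 = 0.8556
φ_{22} = -0.4594 / 0.8556 = -0.537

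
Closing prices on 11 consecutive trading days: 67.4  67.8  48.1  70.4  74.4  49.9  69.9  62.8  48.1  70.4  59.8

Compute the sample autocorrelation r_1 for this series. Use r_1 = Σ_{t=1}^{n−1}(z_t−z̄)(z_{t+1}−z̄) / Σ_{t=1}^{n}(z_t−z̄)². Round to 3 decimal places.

-0.472

Mean z̄ = (67.4 + 67.8 + 48.1 + 70.4 + 74.4 + 49.9 + 69.9 + 62.8 + 48.1 + 70.4 + 59.8)/11 = 62.6364
Numerator Σ_{t=1}^{10}(z_t−z̄)(z_{t+1}−z̄) = -450.3931
Denominator Σ(z_t−z̄)² = 953.9455
r_1 = -450.3931 / 953.9455 = -0.472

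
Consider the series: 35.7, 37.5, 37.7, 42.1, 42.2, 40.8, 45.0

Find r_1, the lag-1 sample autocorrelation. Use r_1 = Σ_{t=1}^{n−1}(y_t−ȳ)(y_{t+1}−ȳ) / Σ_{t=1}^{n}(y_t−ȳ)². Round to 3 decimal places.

Mean ȳ = (35.7 + 37.5 + 37.7 + 42.1 + 42.2 + 40.8 + 45.0)/7 = 40.1429
Deviations from mean: -4.4429, -2.6429, -2.4429, 1.9571, 2.0571, 0.6571, 4.8571
Numerator Σ_{t=1}^{6}(y_t−ȳ)(y_{t+1}−ȳ) = 21.9867
Denominator Σ(y_t−ȳ)² = 64.7771
r_1 = 21.9867 / 64.7771 = 0.339

0.339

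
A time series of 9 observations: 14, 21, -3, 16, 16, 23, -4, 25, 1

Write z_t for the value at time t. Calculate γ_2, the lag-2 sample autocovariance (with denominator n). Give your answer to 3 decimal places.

Mean z̄ = (14 + 21 − 3 + 16 + 16 + 23 − 4 + 25 + 1)/9 = 12.1111
Σ_{t=1}^{7}(z_t−z̄)(z_{t+2}−z̄) = 246.3086
γ_2 = 246.3086 / 9 = 27.368

27.368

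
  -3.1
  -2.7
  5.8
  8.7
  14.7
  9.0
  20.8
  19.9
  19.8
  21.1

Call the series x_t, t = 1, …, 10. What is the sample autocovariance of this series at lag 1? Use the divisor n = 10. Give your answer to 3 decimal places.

49.192

Mean x̄ = (-3.1 − 2.7 + 5.8 + 8.7 + 14.7 + 9.0 + 20.8 + 19.9 + 19.8 + 21.1)/10 = 11.4000
Σ_{t=1}^{9}(x_t−x̄)(x_{t+1}−x̄) = 491.9200
γ_1 = 491.9200 / 10 = 49.192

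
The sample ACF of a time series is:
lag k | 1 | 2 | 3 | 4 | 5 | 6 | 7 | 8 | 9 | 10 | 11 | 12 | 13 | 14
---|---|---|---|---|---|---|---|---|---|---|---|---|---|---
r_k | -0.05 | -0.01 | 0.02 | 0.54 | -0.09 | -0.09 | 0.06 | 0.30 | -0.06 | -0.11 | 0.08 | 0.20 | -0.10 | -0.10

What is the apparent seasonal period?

4

The largest autocorrelation is r_4 = 0.54, with weaker echoes at lags 8 (0.30) and 12 (0.20); the remaining lags stay at or below 0.08.
The dominant spike at lag 4 indicates a seasonal period of 4.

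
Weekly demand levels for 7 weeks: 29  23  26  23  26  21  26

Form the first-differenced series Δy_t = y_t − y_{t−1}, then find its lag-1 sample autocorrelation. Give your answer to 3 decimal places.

-0.693

First differences Δy: -6, 3, -3, 3, -5, 5
Mean of differences = -0.5000
Numerator Σ(Δy_t−Δȳ)(Δy_{t+1}−Δȳ) = -77.2500
Denominator Σ(Δy_t−Δȳ)² = 111.5000
r_1(Δy) = -77.2500 / 111.5000 = -0.693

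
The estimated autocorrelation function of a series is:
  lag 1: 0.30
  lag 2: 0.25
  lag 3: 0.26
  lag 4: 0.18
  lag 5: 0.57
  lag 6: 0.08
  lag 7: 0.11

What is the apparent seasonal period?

5

The largest autocorrelation is r_5 = 0.57; the remaining lags stay at or below 0.30. The elevated value at lag 1 (0.30), dropping to 0.25 at lag 2, reflects decaying short-term dependence rather than seasonality.
The dominant spike at lag 5 indicates a seasonal period of 5.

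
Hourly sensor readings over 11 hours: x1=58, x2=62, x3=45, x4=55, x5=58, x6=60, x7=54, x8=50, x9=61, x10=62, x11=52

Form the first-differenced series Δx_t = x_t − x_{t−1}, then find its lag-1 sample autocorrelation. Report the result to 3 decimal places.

First differences Δx: 4, -17, 10, 3, 2, -6, -4, 11, 1, -10
Mean of differences = -0.6000
Numerator Σ(Δx_t−Δx̄)(Δx_{t+1}−Δx̄) = -233.3600
Denominator Σ(Δx_t−Δx̄)² = 688.4000
r_1(Δx) = -233.3600 / 688.4000 = -0.339

-0.339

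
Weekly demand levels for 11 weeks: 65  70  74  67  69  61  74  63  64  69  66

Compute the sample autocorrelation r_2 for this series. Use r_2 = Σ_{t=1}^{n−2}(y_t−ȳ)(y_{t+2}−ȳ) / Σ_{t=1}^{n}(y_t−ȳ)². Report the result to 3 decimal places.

0.057

Mean ȳ = (65 + 70 + 74 + 67 + 69 + 61 + 74 + 63 + 64 + 69 + 66)/11 = 67.4545
Numerator Σ_{t=1}^{9}(y_t−ȳ)(y_{t+2}−ȳ) = 10.2231
Denominator Σ(y_t−ȳ)² = 178.7273
r_2 = 10.2231 / 178.7273 = 0.057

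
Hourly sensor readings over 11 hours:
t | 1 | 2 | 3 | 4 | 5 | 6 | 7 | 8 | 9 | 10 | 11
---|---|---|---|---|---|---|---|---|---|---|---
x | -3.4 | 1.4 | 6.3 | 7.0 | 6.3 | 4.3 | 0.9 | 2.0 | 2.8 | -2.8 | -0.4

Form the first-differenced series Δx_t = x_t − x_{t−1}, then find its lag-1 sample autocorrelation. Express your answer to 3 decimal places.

0.148

First differences Δx: 4.8, 4.9, 0.7, -0.7, -2.0, -3.4, 1.1, 0.8, -5.6, 2.4
Mean of differences = 0.3000
Numerator Σ(Δx_t−Δx̄)(Δx_{t+1}−Δx̄) = 15.0500
Denominator Σ(Δx_t−Δx̄)² = 101.6600
r_1(Δx) = 15.0500 / 101.6600 = 0.148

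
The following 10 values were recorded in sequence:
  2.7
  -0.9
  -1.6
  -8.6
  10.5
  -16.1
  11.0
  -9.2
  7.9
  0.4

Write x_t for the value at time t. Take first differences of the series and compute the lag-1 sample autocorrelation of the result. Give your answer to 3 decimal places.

-0.904

First differences Δx: -3.6, -0.7, -7.0, 19.1, -26.6, 27.1, -20.2, 17.1, -7.5
Mean of differences = -0.2556
Numerator Σ(Δx_t−Δx̄)(Δx_{t+1}−Δx̄) = -2374.1064
Denominator Σ(Δx_t−Δx̄)² = 2625.3422
r_1(Δx) = -2374.1064 / 2625.3422 = -0.904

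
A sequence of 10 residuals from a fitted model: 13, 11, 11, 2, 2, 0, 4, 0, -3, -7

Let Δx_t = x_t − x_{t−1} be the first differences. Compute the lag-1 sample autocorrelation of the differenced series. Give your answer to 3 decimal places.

First differences Δx: -2, 0, -9, 0, -2, 4, -4, -3, -4
Mean of differences = -2.2222
Numerator Σ(Δx_t−Δx̄)(Δx_{t+1}−Δx̄) = -36.0494
Denominator Σ(Δx_t−Δx̄)² = 101.5556
r_1(Δx) = -36.0494 / 101.5556 = -0.355

-0.355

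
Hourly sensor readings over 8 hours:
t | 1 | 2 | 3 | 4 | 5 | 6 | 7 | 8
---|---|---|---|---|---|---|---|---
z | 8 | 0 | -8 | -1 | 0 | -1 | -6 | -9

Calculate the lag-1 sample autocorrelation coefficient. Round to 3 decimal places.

Mean z̄ = (8 + 0 − 8 − 1 + 0 − 1 − 6 − 9)/8 = -2.1250
Σ(z_t−z̄)(z_{t+1}−z̄) = (21.5156) + (-12.4844) + (-6.6094) + (2.3906) + (2.3906) + (-4.3594) + (26.6406) = 29.4844
Denominator Σ(z_t−z̄)² = 210.8750
r_1 = 29.4844 / 210.8750 = 0.140

0.140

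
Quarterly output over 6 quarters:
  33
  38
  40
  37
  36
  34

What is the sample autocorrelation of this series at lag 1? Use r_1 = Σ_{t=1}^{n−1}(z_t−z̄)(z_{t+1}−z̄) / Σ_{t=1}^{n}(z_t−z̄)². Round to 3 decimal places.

Mean z̄ = (33 + 38 + 40 + 37 + 36 + 34)/6 = 36.3333
Deviations from mean: -3.3333, 1.6667, 3.6667, 0.6667, -0.3333, -2.3333
Σ(z_t−z̄)(z_{t+1}−z̄) = (-5.5556) + (6.1111) + (2.4444) + (-0.2222) + (0.7778) = 3.5556
Denominator Σ(z_t−z̄)² = 33.3333
r_1 = 3.5556 / 33.3333 = 0.107

0.107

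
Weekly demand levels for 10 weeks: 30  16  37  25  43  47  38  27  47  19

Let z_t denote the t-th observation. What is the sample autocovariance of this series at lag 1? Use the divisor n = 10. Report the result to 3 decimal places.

-22.741

Mean z̄ = (30 + 16 + 37 + 25 + 43 + 47 + 38 + 27 + 47 + 19)/10 = 32.9000
Σ_{t=1}^{9}(z_t−z̄)(z_{t+1}−z̄) = -227.4100
γ_1 = -227.4100 / 10 = -22.741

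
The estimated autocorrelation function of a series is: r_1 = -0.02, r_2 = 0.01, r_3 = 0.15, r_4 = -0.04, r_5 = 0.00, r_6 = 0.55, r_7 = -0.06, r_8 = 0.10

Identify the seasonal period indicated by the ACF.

The largest autocorrelation is r_6 = 0.55; the remaining lags stay at or below 0.15.
The dominant spike at lag 6 indicates a seasonal period of 6.

6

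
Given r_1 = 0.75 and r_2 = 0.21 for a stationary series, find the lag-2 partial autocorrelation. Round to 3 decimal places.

φ_{22} = (r_2 − r_1²) / (1 − r_1²)
r_1² = (0.75)² = 0.5625
Numerator = 0.21 − 0.5625 = -0.3525; denominator = 1 − 0.5625 = 0.4375
φ_{22} = -0.3525 / 0.4375 = -0.806

-0.806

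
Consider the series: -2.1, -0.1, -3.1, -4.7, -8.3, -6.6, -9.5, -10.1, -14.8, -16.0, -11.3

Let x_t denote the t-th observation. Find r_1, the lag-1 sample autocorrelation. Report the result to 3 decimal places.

0.750

Mean x̄ = (-2.1 − 0.1 − 3.1 − 4.7 − 8.3 − 6.6 − 9.5 − 10.1 − 14.8 − 16.0 − 11.3)/11 = -7.8727
Numerator Σ_{t=1}^{10}(x_t−x̄)(x_{t+1}−x̄) = 196.3465
Denominator Σ(x_t−x̄)² = 261.7818
r_1 = 196.3465 / 261.7818 = 0.750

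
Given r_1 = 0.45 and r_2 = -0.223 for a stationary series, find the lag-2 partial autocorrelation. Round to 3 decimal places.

φ_{22} = (r_2 − r_1²) / (1 − r_1²)
r_1² = (0.45)² = 0.2025
Numerator = -0.223 − 0.2025 = -0.4255; denominator = 1 − 0.2025 = 0.7975
φ_{22} = -0.4255 / 0.7975 = -0.534

-0.534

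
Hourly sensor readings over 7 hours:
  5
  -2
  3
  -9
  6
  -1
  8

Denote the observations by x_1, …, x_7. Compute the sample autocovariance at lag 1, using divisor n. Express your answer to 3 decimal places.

Mean x̄ = (5 − 2 + 3 − 9 + 6 − 1 + 8)/7 = 1.4286
Deviations: 3.5714, -3.4286, 1.5714, -10.4286, 4.5714, -2.4286, 6.5714
Σ_{t=1}^{6}(x_t−x̄)(x_{t+1}−x̄) = -108.7551
γ_1 = -108.7551 / 7 = -15.536

-15.536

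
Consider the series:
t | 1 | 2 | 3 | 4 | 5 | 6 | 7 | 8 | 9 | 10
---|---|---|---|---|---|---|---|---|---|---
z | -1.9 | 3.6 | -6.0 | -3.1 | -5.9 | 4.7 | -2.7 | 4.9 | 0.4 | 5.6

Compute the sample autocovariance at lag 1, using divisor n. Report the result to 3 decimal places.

-4.117

Mean z̄ = (-1.9 + 3.6 − 6.0 − 3.1 − 5.9 + 4.7 − 2.7 + 4.9 + 0.4 + 5.6)/10 = -0.0400
Σ_{t=1}^{9}(z_t−z̄)(z_{t+1}−z̄) = -41.1656
γ_1 = -41.1656 / 10 = -4.117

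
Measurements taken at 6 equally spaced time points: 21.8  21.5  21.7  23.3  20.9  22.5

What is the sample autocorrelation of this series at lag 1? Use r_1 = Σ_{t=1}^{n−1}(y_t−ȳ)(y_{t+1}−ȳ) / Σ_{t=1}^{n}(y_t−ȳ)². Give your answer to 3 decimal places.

-0.612

Mean ȳ = (21.8 + 21.5 + 21.7 + 23.3 + 20.9 + 22.5)/6 = 21.9500
Deviations from mean: -0.1500, -0.4500, -0.2500, 1.3500, -1.0500, 0.5500
Σ(y_t−ȳ)(y_{t+1}−ȳ) = (0.0675) + (0.1125) + (-0.3375) + (-1.4175) + (-0.5775) = -2.1525
Denominator Σ(y_t−ȳ)² = 3.5150
r_1 = -2.1525 / 3.5150 = -0.612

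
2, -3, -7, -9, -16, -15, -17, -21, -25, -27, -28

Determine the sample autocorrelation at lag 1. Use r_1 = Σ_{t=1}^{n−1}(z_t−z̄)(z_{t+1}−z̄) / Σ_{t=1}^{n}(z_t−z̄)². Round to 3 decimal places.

0.699

Mean z̄ = (2 − 3 − 7 − 9 − 16 − 15 − 17 − 21 − 25 − 27 − 28)/11 = -15.0909
Numerator Σ_{t=1}^{10}(z_t−z̄)(z_{t+1}−z̄) = 689.5372
Denominator Σ(z_t−z̄)² = 986.9091
r_1 = 689.5372 / 986.9091 = 0.699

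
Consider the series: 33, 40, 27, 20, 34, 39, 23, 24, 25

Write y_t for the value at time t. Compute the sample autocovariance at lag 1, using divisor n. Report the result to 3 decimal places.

Mean ȳ = (33 + 40 + 27 + 20 + 34 + 39 + 23 + 24 + 25)/9 = 29.4444
Σ_{t=1}^{8}(y_t−ȳ)(y_{t+1}−ȳ) = 33.0247
γ_1 = 33.0247 / 9 = 3.669

3.669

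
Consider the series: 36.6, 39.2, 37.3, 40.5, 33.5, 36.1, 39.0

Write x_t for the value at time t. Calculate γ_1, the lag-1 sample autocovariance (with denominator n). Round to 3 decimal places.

Mean x̄ = (36.6 + 39.2 + 37.3 + 40.5 + 33.5 + 36.1 + 39.0)/7 = 37.4571
Deviations: -0.8571, 1.7429, -0.1571, 3.0429, -3.9571, -1.3571, 1.5429
Σ_{t=1}^{6}(x_t−x̄)(x_{t+1}−x̄) = -11.0104
γ_1 = -11.0104 / 7 = -1.573

-1.573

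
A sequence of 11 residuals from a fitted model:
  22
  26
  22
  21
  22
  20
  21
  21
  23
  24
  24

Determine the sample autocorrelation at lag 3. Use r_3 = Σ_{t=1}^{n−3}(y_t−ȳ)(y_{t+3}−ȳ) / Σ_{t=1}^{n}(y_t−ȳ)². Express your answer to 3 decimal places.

Mean ȳ = (22 + 26 + 22 + 21 + 22 + 20 + 21 + 21 + 23 + 24 + 24)/11 = 22.3636
Numerator Σ_{t=1}^{8}(y_t−ȳ)(y_{t+3}−ȳ) = -3.5785
Denominator Σ(y_t−ȳ)² = 30.5455
r_3 = -3.5785 / 30.5455 = -0.117

-0.117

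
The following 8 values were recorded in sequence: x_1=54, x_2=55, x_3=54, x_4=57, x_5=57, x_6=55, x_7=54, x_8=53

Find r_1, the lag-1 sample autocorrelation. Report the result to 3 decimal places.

0.285

Mean x̄ = (54 + 55 + 54 + 57 + 57 + 55 + 54 + 53)/8 = 54.8750
Σ(x_t−x̄)(x_{t+1}−x̄) = (-0.1094) + (-0.1094) + (-1.8594) + (4.5156) + (0.2656) + (-0.1094) + (1.6406) = 4.2344
Denominator Σ(x_t−x̄)² = 14.8750
r_1 = 4.2344 / 14.8750 = 0.285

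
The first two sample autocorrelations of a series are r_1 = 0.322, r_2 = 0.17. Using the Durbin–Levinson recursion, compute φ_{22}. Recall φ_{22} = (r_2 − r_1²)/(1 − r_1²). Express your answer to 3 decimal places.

φ_{22} = (r_2 − r_1²) / (1 − r_1²)
r_1² = (0.322)² = 0.103684
Numerator = 0.17 − 0.1037 = 0.0663; denominator = 1 − 0.1037 = 0.8963
φ_{22} = 0.0663 / 0.8963 = 0.074

0.074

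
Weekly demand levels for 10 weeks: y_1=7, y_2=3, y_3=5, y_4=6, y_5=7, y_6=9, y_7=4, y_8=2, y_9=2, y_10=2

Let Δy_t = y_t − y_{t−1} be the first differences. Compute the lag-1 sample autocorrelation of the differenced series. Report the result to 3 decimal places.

-0.074

First differences Δy: -4, 2, 1, 1, 2, -5, -2, 0, 0
Mean of differences = -0.5556
Numerator Σ(Δy_t−Δȳ)(Δy_{t+1}−Δȳ) = -3.8642
Denominator Σ(Δy_t−Δȳ)² = 52.2222
r_1(Δy) = -3.8642 / 52.2222 = -0.074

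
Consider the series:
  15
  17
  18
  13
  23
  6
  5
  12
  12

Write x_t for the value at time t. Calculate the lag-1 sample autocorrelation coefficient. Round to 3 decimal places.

0.083

Mean x̄ = (15 + 17 + 18 + 13 + 23 + 6 + 5 + 12 + 12)/9 = 13.4444
Numerator Σ_{t=1}^{8}(x_t−x̄)(x_{t+1}−x̄) = 21.4691
Denominator Σ(x_t−x̄)² = 258.2222
r_1 = 21.4691 / 258.2222 = 0.083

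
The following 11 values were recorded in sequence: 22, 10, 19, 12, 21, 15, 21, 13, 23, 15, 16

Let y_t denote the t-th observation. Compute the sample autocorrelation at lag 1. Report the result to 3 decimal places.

-0.740

Mean ȳ = (22 + 10 + 19 + 12 + 21 + 15 + 21 + 13 + 23 + 15 + 16)/11 = 17.0000
Numerator Σ_{t=1}^{10}(y_t−ȳ)(y_{t+1}−ȳ) = -145.0000
Denominator Σ(y_t−ȳ)² = 196.0000
r_1 = -145.0000 / 196.0000 = -0.740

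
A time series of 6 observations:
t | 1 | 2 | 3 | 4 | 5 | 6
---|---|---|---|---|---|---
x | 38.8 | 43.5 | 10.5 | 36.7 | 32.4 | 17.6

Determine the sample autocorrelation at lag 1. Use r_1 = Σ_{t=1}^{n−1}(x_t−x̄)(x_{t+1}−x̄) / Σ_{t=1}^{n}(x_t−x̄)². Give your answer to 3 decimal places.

-0.342

Mean x̄ = (38.8 + 43.5 + 10.5 + 36.7 + 32.4 + 17.6)/6 = 29.9167
Numerator Σ_{t=1}^{5}(x_t−x̄)(x_{t+1}−x̄) = -288.5286
Denominator Σ(x_t−x̄)² = 844.3083
r_1 = -288.5286 / 844.3083 = -0.342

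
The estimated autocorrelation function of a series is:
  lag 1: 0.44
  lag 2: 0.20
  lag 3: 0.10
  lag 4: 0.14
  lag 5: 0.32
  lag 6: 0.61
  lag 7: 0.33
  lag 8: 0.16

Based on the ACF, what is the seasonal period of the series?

The largest autocorrelation is r_6 = 0.61; the remaining lags stay at or below 0.44. The elevated value at lag 1 (0.44), dropping to 0.20 at lag 2, reflects decaying short-term dependence rather than seasonality.
The dominant spike at lag 6 indicates a seasonal period of 6.

6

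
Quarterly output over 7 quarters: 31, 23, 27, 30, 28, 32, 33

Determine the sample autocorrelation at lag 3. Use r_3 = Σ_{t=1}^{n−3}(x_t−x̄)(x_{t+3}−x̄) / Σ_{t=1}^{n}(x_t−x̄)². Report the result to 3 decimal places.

Mean x̄ = (31 + 23 + 27 + 30 + 28 + 32 + 33)/7 = 29.1429
Deviations from mean: 1.8571, -6.1429, -2.1429, 0.8571, -1.1429, 2.8571, 3.8571
Σ(x_t−x̄)(x_{t+3}−x̄) = (1.5918) + (7.0204) + (-6.1224) + (3.3061) = 5.7959
Denominator Σ(x_t−x̄)² = 70.8571
r_3 = 5.7959 / 70.8571 = 0.082

0.082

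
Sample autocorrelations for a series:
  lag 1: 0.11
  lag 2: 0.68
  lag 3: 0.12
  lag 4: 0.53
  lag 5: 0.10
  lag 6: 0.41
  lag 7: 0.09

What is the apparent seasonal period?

The largest autocorrelation is r_2 = 0.68, with weaker echoes at lags 4 (0.53) and 6 (0.41); the remaining lags stay at or below 0.12.
The dominant spike at lag 2 indicates a seasonal period of 2.

2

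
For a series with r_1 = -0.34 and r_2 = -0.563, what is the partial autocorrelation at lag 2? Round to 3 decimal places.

-0.767

φ_{22} = (r_2 − r_1²) / (1 − r_1²)
r_1² = (-0.34)² = 0.1156
Numerator = -0.563 − 0.1156 = -0.6786; denominator = 1 − 0.1156 = 0.8844
φ_{22} = -0.6786 / 0.8844 = -0.767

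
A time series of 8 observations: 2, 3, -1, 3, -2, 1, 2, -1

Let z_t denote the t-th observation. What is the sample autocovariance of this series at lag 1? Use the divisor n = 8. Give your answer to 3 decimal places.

-1.752

Mean z̄ = (2 + 3 − 1 + 3 − 2 + 1 + 2 − 1)/8 = 0.8750
Σ_{t=1}^{7}(z_t−z̄)(z_{t+1}−z̄) = -14.0156
γ_1 = -14.0156 / 8 = -1.752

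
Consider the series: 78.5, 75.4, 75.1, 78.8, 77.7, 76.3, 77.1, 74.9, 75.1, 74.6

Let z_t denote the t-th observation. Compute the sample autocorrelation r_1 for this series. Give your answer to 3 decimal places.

Mean z̄ = (78.5 + 75.4 + 75.1 + 78.8 + 77.7 + 76.3 + 77.1 + 74.9 + 75.1 + 74.6)/10 = 76.3500
Numerator Σ_{t=1}^{9}(z_t−z̄)(z_{t+1}−z̄) = 2.1975
Denominator Σ(z_t−z̄)² = 22.2050
r_1 = 2.1975 / 22.2050 = 0.099

0.099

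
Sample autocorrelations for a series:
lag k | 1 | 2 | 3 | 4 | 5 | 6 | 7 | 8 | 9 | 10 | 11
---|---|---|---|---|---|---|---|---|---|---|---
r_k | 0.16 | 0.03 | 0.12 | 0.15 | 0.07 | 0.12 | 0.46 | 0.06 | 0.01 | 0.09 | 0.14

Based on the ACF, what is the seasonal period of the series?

7

The largest autocorrelation is r_7 = 0.46; the remaining lags stay at or below 0.16.
The dominant spike at lag 7 indicates a seasonal period of 7.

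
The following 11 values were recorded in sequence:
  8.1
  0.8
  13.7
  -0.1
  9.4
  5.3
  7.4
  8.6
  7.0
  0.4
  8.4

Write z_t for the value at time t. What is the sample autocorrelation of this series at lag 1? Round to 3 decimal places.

-0.723

Mean z̄ = (8.1 + 0.8 + 13.7 − 0.1 + 9.4 + 5.3 + 7.4 + 8.6 + 7.0 + 0.4 + 8.4)/11 = 6.2727
Numerator Σ_{t=1}^{10}(z_t−z̄)(z_{t+1}−z̄) = -134.4953
Denominator Σ(z_t−z̄)² = 186.0218
r_1 = -134.4953 / 186.0218 = -0.723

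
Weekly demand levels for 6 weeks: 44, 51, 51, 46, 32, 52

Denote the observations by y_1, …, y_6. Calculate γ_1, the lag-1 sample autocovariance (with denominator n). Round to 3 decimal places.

Mean ȳ = (44 + 51 + 51 + 46 + 32 + 52)/6 = 46.0000
Deviations: -2.0000, 5.0000, 5.0000, 0.0000, -14.0000, 6.0000
Σ_{t=1}^{5}(y_t−ȳ)(y_{t+1}−ȳ) = -69.0000
γ_1 = -69.0000 / 6 = -11.500

-11.500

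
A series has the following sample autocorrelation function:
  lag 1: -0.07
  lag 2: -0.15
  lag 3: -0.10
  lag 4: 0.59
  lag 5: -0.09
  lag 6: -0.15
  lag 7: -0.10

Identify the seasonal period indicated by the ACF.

The largest autocorrelation is r_4 = 0.59; the remaining lags stay at or below -0.07.
The dominant spike at lag 4 indicates a seasonal period of 4.

4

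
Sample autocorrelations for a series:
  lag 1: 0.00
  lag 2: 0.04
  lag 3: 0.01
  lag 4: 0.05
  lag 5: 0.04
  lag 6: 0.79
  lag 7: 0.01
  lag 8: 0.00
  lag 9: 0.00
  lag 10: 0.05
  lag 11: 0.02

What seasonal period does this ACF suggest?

6

The largest autocorrelation is r_6 = 0.79; the remaining lags stay at or below 0.05.
The dominant spike at lag 6 indicates a seasonal period of 6.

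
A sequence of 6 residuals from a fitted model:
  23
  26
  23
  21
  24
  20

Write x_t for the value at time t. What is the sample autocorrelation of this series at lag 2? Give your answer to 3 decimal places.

Mean x̄ = (23 + 26 + 23 + 21 + 24 + 20)/6 = 22.8333
Deviations from mean: 0.1667, 3.1667, 0.1667, -1.8333, 1.1667, -2.8333
Σ(x_t−x̄)(x_{t+2}−x̄) = (0.0278) + (-5.8056) + (0.1944) + (5.1944) = -0.3889
Denominator Σ(x_t−x̄)² = 22.8333
r_2 = -0.3889 / 22.8333 = -0.017

-0.017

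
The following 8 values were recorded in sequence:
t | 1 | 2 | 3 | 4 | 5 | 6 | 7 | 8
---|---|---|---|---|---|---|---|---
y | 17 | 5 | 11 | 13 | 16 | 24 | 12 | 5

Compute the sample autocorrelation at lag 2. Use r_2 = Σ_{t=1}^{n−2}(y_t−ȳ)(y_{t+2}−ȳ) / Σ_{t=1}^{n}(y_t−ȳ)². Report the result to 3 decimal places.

Mean ȳ = (17 + 5 + 11 + 13 + 16 + 24 + 12 + 5)/8 = 12.8750
Deviations from mean: 4.1250, -7.8750, -1.8750, 0.1250, 3.1250, 11.1250, -0.8750, -7.8750
Numerator Σ_{t=1}^{6}(y_t−ȳ)(y_{t+2}−ȳ) = -103.5313
Denominator Σ(y_t−ȳ)² = 278.8750
r_2 = -103.5313 / 278.8750 = -0.371

-0.371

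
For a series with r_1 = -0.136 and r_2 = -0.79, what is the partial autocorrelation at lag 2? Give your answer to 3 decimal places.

-0.824

φ_{22} = (r_2 − r_1²) / (1 − r_1²)
r_1² = (-0.136)² = 0.018496
Numerator = -0.79 − 0.0185 = -0.8085; denominator = 1 − 0.0185 = 0.9815
φ_{22} = -0.8085 / 0.9815 = -0.824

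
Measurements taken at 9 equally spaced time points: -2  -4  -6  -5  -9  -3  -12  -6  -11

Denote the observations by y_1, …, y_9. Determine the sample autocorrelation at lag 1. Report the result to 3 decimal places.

-0.240

Mean ȳ = (-2 − 4 − 6 − 5 − 9 − 3 − 12 − 6 − 11)/9 = -6.4444
Numerator Σ_{t=1}^{8}(y_t−ȳ)(y_{t+1}−ȳ) = -23.5309
Denominator Σ(y_t−ȳ)² = 98.2222
r_1 = -23.5309 / 98.2222 = -0.240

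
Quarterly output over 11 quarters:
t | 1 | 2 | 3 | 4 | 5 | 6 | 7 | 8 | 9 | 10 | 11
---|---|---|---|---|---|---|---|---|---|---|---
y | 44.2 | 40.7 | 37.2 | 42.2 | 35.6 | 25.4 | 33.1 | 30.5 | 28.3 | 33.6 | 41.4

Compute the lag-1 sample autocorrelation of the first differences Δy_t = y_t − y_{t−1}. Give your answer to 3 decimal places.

First differences Δy: -3.5, -3.5, 5.0, -6.6, -10.2, 7.7, -2.6, -2.2, 5.3, 7.8
Mean of differences = -0.2800
Numerator Σ(Δy_t−Δȳ)(Δy_{t+1}−Δȳ) = -36.1564
Denominator Σ(Δy_t−Δȳ)² = 356.1360
r_1(Δy) = -36.1564 / 356.1360 = -0.102

-0.102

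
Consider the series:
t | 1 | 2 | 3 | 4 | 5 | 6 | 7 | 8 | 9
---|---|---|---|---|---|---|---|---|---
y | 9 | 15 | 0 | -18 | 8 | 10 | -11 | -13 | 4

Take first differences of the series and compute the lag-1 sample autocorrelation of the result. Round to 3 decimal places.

-0.144

First differences Δy: 6, -15, -18, 26, 2, -21, -2, 17
Mean of differences = -0.6250
Numerator Σ(Δy_t−Δȳ)(Δy_{t+1}−Δȳ) = -287.8906
Denominator Σ(Δy_t−Δȳ)² = 1995.8750
r_1(Δy) = -287.8906 / 1995.8750 = -0.144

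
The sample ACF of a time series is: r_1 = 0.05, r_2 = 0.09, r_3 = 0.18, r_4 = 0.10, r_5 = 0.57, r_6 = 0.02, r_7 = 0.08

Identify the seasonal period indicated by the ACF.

5

The largest autocorrelation is r_5 = 0.57; the remaining lags stay at or below 0.18.
The dominant spike at lag 5 indicates a seasonal period of 5.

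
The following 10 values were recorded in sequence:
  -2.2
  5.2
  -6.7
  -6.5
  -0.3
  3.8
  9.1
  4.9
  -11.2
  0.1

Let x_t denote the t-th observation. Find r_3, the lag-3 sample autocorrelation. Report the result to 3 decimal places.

-0.310

Mean x̄ = (-2.2 + 5.2 − 6.7 − 6.5 − 0.3 + 3.8 + 9.1 + 4.9 − 11.2 + 0.1)/10 = -0.3800
Numerator Σ_{t=1}^{7}(x_t−x̄)(x_{t+3}−x̄) = -113.1052
Denominator Σ(x_t−x̄)² = 364.3760
r_3 = -113.1052 / 364.3760 = -0.310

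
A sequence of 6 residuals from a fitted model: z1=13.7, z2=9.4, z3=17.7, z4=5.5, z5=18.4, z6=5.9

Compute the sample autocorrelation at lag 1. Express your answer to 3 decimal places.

Mean z̄ = (13.7 + 9.4 + 17.7 + 5.5 + 18.4 + 5.9)/6 = 11.7667
Numerator Σ_{t=1}^{5}(z_t−z̄)(z_{t+1}−z̄) = -136.2844
Denominator Σ(z_t−z̄)² = 162.2333
r_1 = -136.2844 / 162.2333 = -0.840

-0.840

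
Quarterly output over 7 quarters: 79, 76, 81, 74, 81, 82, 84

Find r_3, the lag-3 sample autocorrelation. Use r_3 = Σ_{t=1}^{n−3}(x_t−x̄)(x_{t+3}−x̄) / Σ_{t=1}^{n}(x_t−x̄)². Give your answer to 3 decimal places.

Mean x̄ = (79 + 76 + 81 + 74 + 81 + 82 + 84)/7 = 79.5714
Σ(x_t−x̄)(x_{t+3}−x̄) = (3.1837) + (-5.1020) + (3.4694) + (-24.6735) = -23.1224
Denominator Σ(x_t−x̄)² = 73.7143
r_3 = -23.1224 / 73.7143 = -0.314

-0.314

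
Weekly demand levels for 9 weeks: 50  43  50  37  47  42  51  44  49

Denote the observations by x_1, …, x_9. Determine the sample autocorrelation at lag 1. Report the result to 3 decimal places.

-0.621

Mean x̄ = (50 + 43 + 50 + 37 + 47 + 42 + 51 + 44 + 49)/9 = 45.8889
Numerator Σ_{t=1}^{8}(x_t−x̄)(x_{t+1}−x̄) = -109.9012
Denominator Σ(x_t−x̄)² = 176.8889
r_1 = -109.9012 / 176.8889 = -0.621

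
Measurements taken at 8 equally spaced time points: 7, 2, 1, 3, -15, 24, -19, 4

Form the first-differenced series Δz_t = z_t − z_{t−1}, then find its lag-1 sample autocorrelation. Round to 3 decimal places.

First differences Δz: -5, -1, 2, -18, 39, -43, 23
Mean of differences = -0.4286
Numerator Σ(Δz_t−Δz̄)(Δz_{t+1}−Δz̄) = -3410.1837
Denominator Σ(Δz_t−Δz̄)² = 4251.7143
r_1(Δz) = -3410.1837 / 4251.7143 = -0.802

-0.802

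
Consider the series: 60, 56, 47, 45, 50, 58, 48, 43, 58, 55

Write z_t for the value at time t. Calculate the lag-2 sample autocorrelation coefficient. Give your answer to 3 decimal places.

-0.586

Mean z̄ = (60 + 56 + 47 + 45 + 50 + 58 + 48 + 43 + 58 + 55)/10 = 52.0000
Numerator Σ_{t=1}^{8}(z_t−z̄)(z_{t+2}−z̄) = -197.0000
Denominator Σ(z_t−z̄)² = 336.0000
r_2 = -197.0000 / 336.0000 = -0.586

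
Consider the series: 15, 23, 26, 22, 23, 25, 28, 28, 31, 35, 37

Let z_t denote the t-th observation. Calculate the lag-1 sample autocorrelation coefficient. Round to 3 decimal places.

Mean z̄ = (15 + 23 + 26 + 22 + 23 + 25 + 28 + 28 + 31 + 35 + 37)/11 = 26.6364
Numerator Σ_{t=1}^{10}(z_t−z̄)(z_{t+1}−z̄) = 199.1405
Denominator Σ(z_t−z̄)² = 386.5455
r_1 = 199.1405 / 386.5455 = 0.515

0.515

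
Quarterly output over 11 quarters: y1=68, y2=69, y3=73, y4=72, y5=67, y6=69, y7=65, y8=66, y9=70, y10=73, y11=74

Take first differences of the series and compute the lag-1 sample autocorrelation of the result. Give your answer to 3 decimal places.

First differences Δy: 1, 4, -1, -5, 2, -4, 1, 4, 3, 1
Mean of differences = 0.6000
Numerator Σ(Δy_t−Δȳ)(Δy_{t+1}−Δȳ) = -0.7600
Denominator Σ(Δy_t−Δȳ)² = 86.4000
r_1(Δy) = -0.7600 / 86.4000 = -0.009

-0.009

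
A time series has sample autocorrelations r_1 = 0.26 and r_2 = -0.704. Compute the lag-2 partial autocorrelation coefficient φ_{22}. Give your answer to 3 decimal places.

-0.828

φ_{22} = (r_2 − r_1²) / (1 − r_1²)
r_1² = (0.26)² = 0.0676
Numerator = -0.704 − 0.0676 = -0.7716; denominator = 1 − 0.0676 = 0.9324
φ_{22} = -0.7716 / 0.9324 = -0.828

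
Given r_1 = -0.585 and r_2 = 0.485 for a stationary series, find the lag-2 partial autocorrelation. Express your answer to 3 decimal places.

0.217

φ_{22} = (r_2 − r_1²) / (1 − r_1²)
r_1² = (-0.585)² = 0.342225
Numerator = 0.485 − 0.3422 = 0.1428; denominator = 1 − 0.3422 = 0.6578
φ_{22} = 0.1428 / 0.6578 = 0.217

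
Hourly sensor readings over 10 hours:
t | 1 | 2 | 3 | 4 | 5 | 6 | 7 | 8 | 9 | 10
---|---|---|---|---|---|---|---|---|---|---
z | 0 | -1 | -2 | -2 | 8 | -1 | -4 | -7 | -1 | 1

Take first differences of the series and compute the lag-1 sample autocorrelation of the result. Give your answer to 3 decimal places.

First differences Δz: -1, -1, 0, 10, -9, -3, -3, 6, 2
Mean of differences = 0.1111
Numerator Σ(Δz_t−Δz̄)(Δz_{t+1}−Δz̄) = -59.0123
Denominator Σ(Δz_t−Δz̄)² = 240.8889
r_1(Δz) = -59.0123 / 240.8889 = -0.245

-0.245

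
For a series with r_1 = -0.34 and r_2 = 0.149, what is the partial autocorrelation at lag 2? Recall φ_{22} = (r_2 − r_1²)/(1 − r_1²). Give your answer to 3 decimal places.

0.038

φ_{22} = (r_2 − r_1²) / (1 − r_1²)
r_1² = (-0.34)² = 0.1156
Numerator = 0.149 − 0.1156 = 0.0334; denominator = 1 − 0.1156 = 0.8844
φ_{22} = 0.0334 / 0.8844 = 0.038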